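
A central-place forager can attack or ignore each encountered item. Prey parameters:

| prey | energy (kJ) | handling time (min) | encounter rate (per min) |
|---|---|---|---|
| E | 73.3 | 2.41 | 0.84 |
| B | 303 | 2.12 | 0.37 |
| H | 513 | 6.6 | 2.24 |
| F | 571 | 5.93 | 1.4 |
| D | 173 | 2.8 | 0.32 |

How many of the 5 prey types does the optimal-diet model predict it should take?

E/h in descending order: B 143, F 96.3, H 77.7, D 61.8, E 30.4 kJ/min. The optimal diet is the largest prefix of this list for which every included type satisfies E_i/h_i > R on the types above it.
Rate on top 1: 62.83. F: 96.3 > 62.83 → include.
Rate on top 2: 90.37. H: 77.7 < 90.37 → exclude; stop.
Optimal diet: B, F — 2 of 5 types.

2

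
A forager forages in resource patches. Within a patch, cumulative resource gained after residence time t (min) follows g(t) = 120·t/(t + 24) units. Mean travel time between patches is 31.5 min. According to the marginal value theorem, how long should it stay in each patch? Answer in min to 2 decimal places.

27.50 min

By the marginal value theorem, leave when the instantaneous gain rate g'(t) equals the habitat-wide average g(t)/(T + t).
g'(t) = 120·24/(t + 24)². Setting 120·24/(t+24)² = 120t/[(t+24)(31.5+t)] gives 24(31.5+t) = t(t+24), so t² = 24×31.5 = 756.
t* = √756 = 27.5 min.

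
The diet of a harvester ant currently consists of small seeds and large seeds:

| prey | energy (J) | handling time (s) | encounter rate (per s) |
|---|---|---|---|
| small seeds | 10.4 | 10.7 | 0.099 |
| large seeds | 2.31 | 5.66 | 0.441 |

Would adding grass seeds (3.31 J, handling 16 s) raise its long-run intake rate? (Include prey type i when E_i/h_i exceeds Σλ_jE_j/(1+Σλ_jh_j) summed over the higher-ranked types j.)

No

Current rate: (0.099×10.4 + 0.441×2.31)/(1 + 0.099×10.7 + 0.441×5.66) = 0.4496 J/s.
Profitability of grass seeds: 3.31/16 = 0.2069 J/s.
Since 0.2069 < R, time spent handling grass seeds is better spent searching.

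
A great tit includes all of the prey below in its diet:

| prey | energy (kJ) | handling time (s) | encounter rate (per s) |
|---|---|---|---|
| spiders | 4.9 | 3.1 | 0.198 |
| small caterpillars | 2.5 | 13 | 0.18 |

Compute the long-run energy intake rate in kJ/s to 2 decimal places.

0.36 kJ/s

Energy encountered per unit search time: 0.198×4.9 + 0.18×2.5 = 1.42 kJ/s.
Handling time per unit search time: 0.198×3.1 + 0.18×13 = 2.954.
Rate = 1.42/(1 + 2.954) = 0.3592 kJ/s.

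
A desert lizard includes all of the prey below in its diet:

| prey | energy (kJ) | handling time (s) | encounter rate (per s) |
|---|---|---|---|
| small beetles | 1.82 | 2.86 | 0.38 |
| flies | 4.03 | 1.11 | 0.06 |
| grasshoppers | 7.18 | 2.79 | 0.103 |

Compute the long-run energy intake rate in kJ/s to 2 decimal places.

Energy encountered per unit search time: 0.38×1.82 + 0.06×4.03 + 0.103×7.18 = 1.673 kJ/s.
Handling time per unit search time: 0.38×2.86 + 0.06×1.11 + 0.103×2.79 = 1.441.
Rate = 1.673/(1 + 1.441) = 0.6854 kJ/s.

0.69 kJ/s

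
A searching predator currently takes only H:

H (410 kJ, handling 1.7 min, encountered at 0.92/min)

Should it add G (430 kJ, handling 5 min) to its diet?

No

On H alone, R = ΣλE/(1+Σλh) = 377.2/2.564 = 147.1 kJ/min.
G: E/h = 430/5 = 86 kJ/min.
86 < 147.1, so adding G would lower the average — exclude it.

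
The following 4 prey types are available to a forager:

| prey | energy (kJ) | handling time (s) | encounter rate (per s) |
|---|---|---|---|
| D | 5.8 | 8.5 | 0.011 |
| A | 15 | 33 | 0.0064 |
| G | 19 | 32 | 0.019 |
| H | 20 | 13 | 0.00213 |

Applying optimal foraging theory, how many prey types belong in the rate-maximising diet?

4

E/h in descending order: H 1.54, D 0.682, G 0.594, A 0.455 kJ/s. The optimal diet is the largest prefix of this list for which every included type satisfies E_i/h_i > R on the types above it.
Rate on top 1: 0.04145. D: 0.682 > 0.04145 → include.
Rate on top 2: 0.0949. G: 0.594 > 0.0949 → include.
Rate on top 3: 0.2703. A: 0.455 > 0.2703 → include.
Optimal diet: H, D, G, A — 4 of 4 types.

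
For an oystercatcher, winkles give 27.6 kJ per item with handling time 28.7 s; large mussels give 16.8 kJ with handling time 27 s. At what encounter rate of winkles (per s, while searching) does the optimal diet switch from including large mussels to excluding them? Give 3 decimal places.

0.064 per s

Drop large mussels once their profitability E₂/h₂ falls below the rate achievable on winkles alone: E₂/h₂ = λE₁/(1 + λh₁).
Solve for λ: λE₁h₂ = E₂(1 + λh₁) → λ(E₁h₂ − E₂h₁) = E₂ → λ = E₂/(E₁h₂ − E₂h₁).
λ = 16.8/(27.6×27 − 16.8×28.7) = 16.8/263 = 0.06387 per s.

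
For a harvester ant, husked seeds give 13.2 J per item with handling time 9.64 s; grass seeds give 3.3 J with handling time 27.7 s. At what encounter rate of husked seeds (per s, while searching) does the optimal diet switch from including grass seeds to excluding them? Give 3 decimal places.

0.010 per s

Drop grass seeds once their profitability E₂/h₂ falls below the rate achievable on husked seeds alone: E₂/h₂ = λE₁/(1 + λh₁).
Solve for λ: λE₁h₂ = E₂(1 + λh₁) → λ(E₁h₂ − E₂h₁) = E₂ → λ = E₂/(E₁h₂ − E₂h₁).
λ = 3.3/(13.2×27.7 − 3.3×9.64) = 3.3/333.8 = 0.009885 per s.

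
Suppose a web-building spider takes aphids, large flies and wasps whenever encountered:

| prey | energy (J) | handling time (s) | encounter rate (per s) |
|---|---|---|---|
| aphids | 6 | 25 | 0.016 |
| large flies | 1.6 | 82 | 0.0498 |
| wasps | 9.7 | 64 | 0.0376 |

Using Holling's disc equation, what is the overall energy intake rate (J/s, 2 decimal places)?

0.07 J/s

Energy encountered per unit search time: 0.016×6 + 0.0498×1.6 + 0.0376×9.7 = 0.5404 J/s.
Handling time per unit search time: 0.016×25 + 0.0498×82 + 0.0376×64 = 6.89.
Rate = 0.5404/(1 + 6.89) = 0.06849 J/s.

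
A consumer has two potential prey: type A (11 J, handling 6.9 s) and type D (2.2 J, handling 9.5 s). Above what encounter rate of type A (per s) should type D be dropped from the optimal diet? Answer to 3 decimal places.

Drop type D once their profitability E₂/h₂ falls below the rate achievable on type A alone: E₂/h₂ = λE₁/(1 + λh₁).
Solve for λ: λE₁h₂ = E₂(1 + λh₁) → λ(E₁h₂ − E₂h₁) = E₂ → λ = E₂/(E₁h₂ − E₂h₁).
λ = 2.2/(11×9.5 − 2.2×6.9) = 2.2/89.32 = 0.02463 per s.

0.025 per s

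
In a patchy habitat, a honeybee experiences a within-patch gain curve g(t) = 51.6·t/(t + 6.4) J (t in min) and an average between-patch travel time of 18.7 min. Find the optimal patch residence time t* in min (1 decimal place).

10.9 min

By the marginal value theorem, leave when the instantaneous gain rate g'(t) equals the habitat-wide average g(t)/(T + t).
g'(t) = 51.6·6.4/(t + 6.4)². Setting 51.6·6.4/(t+6.4)² = 51.6t/[(t+6.4)(18.7+t)] gives 6.4(18.7+t) = t(t+6.4), so t² = 6.4×18.7 = 119.7.
t* = √119.7 = 10.94 min.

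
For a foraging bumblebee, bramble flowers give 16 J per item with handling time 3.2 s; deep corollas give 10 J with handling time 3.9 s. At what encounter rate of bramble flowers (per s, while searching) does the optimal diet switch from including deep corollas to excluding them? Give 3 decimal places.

0.329 per s

At the threshold, the rate on bramble flowers alone equals the profitability of deep corollas: λ·16/(1 + λ·3.2) = 10/3.9 = 2.564.
Rearranging, λ(16 − 2.564×3.2) = 2.564, so λ = 2.564/7.795 = 0.3289 per s.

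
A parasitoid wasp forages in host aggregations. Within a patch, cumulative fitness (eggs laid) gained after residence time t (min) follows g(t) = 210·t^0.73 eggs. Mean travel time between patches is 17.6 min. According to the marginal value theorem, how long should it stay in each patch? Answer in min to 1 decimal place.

47.6 min

Maximise g(t)/(T+t): set derivative to zero → g'(t)(T+t) = g(t).
g'(t) = 0.73·210·t^-0.27. Setting 0.73·210·t^-0.27 = 210·t^0.73/(17.6+t) gives 0.73(17.6+t) = t, so 0.27·t = 0.73×17.6.
t* = 0.73×17.6/0.27 = 47.59 min.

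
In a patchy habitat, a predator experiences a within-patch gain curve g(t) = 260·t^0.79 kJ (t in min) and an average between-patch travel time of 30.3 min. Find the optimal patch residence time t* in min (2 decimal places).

By the marginal value theorem, leave when the instantaneous gain rate g'(t) equals the habitat-wide average g(t)/(T + t).
g'(t) = 0.79·260·t^-0.21. Setting 0.79·260·t^-0.21 = 260·t^0.79/(30.3+t) gives 0.79(30.3+t) = t, so 0.21·t = 0.79×30.3.
t* = 0.79×30.3/0.21 = 114 min.

113.99 min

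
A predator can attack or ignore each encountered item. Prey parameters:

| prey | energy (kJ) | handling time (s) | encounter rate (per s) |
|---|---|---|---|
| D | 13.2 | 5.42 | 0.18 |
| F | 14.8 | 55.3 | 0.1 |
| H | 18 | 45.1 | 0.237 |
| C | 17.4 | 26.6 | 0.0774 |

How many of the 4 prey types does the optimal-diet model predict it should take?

1

Rank by E/h (kJ/s): D 2.44, C 0.654, H 0.399, F 0.268. Include each in turn until the next type's E/h falls below the running intake rate.
Rate on top 1: 1.203. C: 0.654 < 1.203 → exclude; stop.
Optimal diet: D — 1 of 4 types.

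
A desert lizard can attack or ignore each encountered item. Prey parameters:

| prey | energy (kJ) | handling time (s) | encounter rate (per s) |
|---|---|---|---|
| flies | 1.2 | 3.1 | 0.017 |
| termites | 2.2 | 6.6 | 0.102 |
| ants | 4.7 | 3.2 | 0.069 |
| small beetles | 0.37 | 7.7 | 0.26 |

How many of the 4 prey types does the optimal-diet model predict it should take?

3

Rank by E/h (kJ/s): ants 1.47, flies 0.387, termites 0.333, small beetles 0.0481. Include each in turn until the next type's E/h falls below the running intake rate.
Rate on top 1: 0.2656. flies: 0.387 > 0.2656 → include.
Rate on top 2: 0.2707. termites: 0.333 > 0.2707 → include.
Rate on top 3: 0.2923. small beetles: 0.0481 < 0.2923 → exclude; stop.
Optimal diet: ants, flies, termites — 3 of 4 types.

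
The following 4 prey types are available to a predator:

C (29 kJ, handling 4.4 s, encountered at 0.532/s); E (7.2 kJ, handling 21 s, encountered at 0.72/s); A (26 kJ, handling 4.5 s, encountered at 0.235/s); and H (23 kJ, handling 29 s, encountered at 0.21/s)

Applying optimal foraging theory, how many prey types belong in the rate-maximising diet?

E/h in descending order: C 6.59, A 5.78, H 0.793, E 0.343 kJ/s. The optimal diet is the largest prefix of this list for which every included type satisfies E_i/h_i > R on the types above it.
Rate on top 1: 4.618. A: 5.78 > 4.618 → include.
Rate on top 2: 4.897. H: 0.793 < 4.897 → exclude; stop.
Optimal diet: C, A — 2 of 4 types.

2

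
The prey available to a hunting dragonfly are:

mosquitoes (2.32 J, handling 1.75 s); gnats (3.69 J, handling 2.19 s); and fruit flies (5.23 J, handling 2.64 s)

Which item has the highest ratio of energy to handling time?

In descending order of E/h:
fruit flies: 5.23/2.64 = 1.98 J/s
gnats: 3.69/2.19 = 1.68 J/s
mosquitoes: 2.32/1.75 = 1.33 J/s

fruit flies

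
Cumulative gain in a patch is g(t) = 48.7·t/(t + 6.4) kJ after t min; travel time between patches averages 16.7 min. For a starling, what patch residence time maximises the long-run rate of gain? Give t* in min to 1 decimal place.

By the marginal value theorem, leave when the instantaneous gain rate g'(t) equals the habitat-wide average g(t)/(T + t).
g'(t) = 48.7·6.4/(t + 6.4)². Setting 48.7·6.4/(t+6.4)² = 48.7t/[(t+6.4)(16.7+t)] gives 6.4(16.7+t) = t(t+6.4), so t² = 6.4×16.7 = 106.9.
t* = √106.9 = 10.34 min.

10.3 min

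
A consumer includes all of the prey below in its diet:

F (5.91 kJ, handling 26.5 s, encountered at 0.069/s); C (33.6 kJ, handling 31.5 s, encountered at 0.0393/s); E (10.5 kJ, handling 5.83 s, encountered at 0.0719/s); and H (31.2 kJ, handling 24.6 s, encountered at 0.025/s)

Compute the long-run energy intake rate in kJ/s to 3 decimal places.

Energy encountered per unit search time: 0.069×5.91 + 0.0393×33.6 + 0.0719×10.5 + 0.025×31.2 = 3.263 kJ/s.
Handling time per unit search time: 0.069×26.5 + 0.0393×31.5 + 0.0719×5.83 + 0.025×24.6 = 4.101.
Rate = 3.263/(1 + 4.101) = 0.6398 kJ/s.

0.640 kJ/s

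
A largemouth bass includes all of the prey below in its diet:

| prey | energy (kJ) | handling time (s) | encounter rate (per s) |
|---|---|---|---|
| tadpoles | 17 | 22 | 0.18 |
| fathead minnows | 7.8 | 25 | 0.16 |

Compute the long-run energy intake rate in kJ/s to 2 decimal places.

Energy encountered per unit search time: 0.18×17 + 0.16×7.8 = 4.308 kJ/s.
Handling time per unit search time: 0.18×22 + 0.16×25 = 7.96.
Rate = 4.308/(1 + 7.96) = 0.4808 kJ/s.

0.48 kJ/s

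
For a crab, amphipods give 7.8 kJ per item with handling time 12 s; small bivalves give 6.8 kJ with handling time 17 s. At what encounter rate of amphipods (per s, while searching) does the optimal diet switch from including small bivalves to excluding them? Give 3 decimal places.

The zero-one rule: include small bivalves iff E₂/h₂ > λE₁/(1+λh₁). Equality gives the switch point.
λE₁h₂ = E₂ + λE₂h₁ ⇒ λ = E₂/(E₁h₂ − E₂h₁) = 6.8/(132.6 − 81.6) = 0.1333 per s.

0.133 per s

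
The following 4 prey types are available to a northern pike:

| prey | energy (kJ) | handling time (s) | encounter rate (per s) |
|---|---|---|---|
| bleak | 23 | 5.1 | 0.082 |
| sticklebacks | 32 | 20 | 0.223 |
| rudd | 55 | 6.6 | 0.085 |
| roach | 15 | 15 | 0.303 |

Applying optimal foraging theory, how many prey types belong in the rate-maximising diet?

Profitabilities (E/h, kJ/s): rudd 8.33, bleak 4.51, sticklebacks 1.6, roach 1. Add prey in this order while the next type's profitability exceeds the intake rate on those already taken.
Rate on top 1: 2.995. bleak: 4.51 > 2.995 → include.
Rate on top 2: 3.315. sticklebacks: 1.6 < 3.315 → exclude; stop.
Optimal diet: rudd, bleak — 2 of 4 types.

2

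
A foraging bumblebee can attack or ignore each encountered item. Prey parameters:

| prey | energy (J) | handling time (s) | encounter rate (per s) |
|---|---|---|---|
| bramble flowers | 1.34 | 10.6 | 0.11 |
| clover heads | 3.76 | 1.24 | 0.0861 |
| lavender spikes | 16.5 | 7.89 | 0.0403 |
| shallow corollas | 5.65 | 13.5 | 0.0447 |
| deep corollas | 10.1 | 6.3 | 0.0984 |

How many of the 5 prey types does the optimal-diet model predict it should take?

3

Profitabilities (E/h, J/s): clover heads 3.03, lavender spikes 2.09, deep corollas 1.6, shallow corollas 0.419, bramble flowers 0.126. Add prey in this order while the next type's profitability exceeds the intake rate on those already taken.
Rate on top 1: 0.2925. lavender spikes: 2.09 > 0.2925 → include.
Rate on top 2: 0.6939. deep corollas: 1.6 > 0.6939 → include.
Rate on top 3: 0.9696. shallow corollas: 0.419 < 0.9696 → exclude; stop.
Optimal diet: clover heads, lavender spikes, deep corollas — 3 of 5 types.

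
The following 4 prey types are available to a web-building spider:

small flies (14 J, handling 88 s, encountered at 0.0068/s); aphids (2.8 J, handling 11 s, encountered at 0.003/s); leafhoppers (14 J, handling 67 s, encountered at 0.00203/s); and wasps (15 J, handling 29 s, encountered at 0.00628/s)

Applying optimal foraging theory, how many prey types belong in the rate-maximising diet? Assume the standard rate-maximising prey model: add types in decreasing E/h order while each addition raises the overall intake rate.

4

Rank by E/h (J/s): wasps 0.517, aphids 0.255, leafhoppers 0.209, small flies 0.159. Include each in turn until the next type's E/h falls below the running intake rate.
Rate on top 1: 0.07969. aphids: 0.255 > 0.07969 → include.
Rate on top 2: 0.08444. leafhoppers: 0.209 > 0.08444 → include.
Rate on top 3: 0.09697. small flies: 0.159 > 0.09697 → include.
Optimal diet: wasps, aphids, leafhoppers, small flies — 4 of 4 types.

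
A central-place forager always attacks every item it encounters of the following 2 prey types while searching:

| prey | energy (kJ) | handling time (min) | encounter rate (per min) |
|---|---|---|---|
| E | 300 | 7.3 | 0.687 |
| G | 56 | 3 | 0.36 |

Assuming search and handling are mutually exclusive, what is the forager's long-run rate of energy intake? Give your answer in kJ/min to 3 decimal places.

31.890 kJ/min

R = (0.687×300 + 0.36×56) / (1 + 0.687×7.3 + 0.36×3) = 226.3/7.095 = 31.89 kJ/min.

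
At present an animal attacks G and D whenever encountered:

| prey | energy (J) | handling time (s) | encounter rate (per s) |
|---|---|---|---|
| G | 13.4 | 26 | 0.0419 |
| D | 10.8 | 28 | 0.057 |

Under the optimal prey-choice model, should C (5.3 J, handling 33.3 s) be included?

No

Intake rate on the current diet: R = (0.0419×13.4 + 0.057×10.8) / (1 + 0.0419×26 + 0.057×28) = 1.177/3.685 = 0.3194 J/s.
C: E/h = 5.3/33.3 = 0.1592 J/s.
0.1592 < 0.3194, so adding C would lower the average — exclude it.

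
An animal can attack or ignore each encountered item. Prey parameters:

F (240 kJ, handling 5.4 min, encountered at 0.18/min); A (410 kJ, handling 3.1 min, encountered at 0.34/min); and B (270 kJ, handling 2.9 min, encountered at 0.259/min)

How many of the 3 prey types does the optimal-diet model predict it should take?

Profitabilities (E/h, kJ/min): A 132, B 93.1, F 44.4. Add prey in this order while the next type's profitability exceeds the intake rate on those already taken.
Rate on top 1: 67.87. B: 93.1 > 67.87 → include.
Rate on top 2: 74.62. F: 44.4 < 74.62 → exclude; stop.
Optimal diet: A, B — 2 of 3 types.

2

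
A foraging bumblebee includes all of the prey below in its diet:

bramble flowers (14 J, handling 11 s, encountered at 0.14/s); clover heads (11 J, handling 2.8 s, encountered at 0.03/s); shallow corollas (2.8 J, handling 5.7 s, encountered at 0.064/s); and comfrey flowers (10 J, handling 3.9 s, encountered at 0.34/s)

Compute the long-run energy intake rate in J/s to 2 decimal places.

R = (0.14×14 + 0.03×11 + 0.064×2.8 + 0.34×10) / (1 + 0.14×11 + 0.03×2.8 + 0.064×5.7 + 0.34×3.9) = 5.869/4.315 = 1.36 J/s.

1.36 J/s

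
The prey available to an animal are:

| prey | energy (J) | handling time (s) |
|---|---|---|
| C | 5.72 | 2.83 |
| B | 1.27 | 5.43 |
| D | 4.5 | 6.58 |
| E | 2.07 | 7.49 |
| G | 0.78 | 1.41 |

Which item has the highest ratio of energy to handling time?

C

Profitability E/h (J/s): C = 5.72/2.83 = 2.02, B = 1.27/5.43 = 0.234, D = 4.5/6.58 = 0.684, E = 2.07/7.49 = 0.276, G = 0.78/1.41 = 0.553.
Ranked: C > D > G > E > B.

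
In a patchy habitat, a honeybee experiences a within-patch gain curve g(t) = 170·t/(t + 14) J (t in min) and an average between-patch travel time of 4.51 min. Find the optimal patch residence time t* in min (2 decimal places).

Optimal t* satisfies g'(t*) = g(t*)/(T + t*).
g'(t) = 170·14/(t + 14)². Setting 170·14/(t+14)² = 170t/[(t+14)(4.51+t)] gives 14(4.51+t) = t(t+14), so t² = 14×4.51 = 63.14.
t* = √63.14 = 7.946 min.

7.95 min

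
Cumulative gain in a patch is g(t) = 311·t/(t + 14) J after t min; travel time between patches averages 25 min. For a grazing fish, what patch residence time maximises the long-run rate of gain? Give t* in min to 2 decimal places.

Optimal t* satisfies g'(t*) = g(t*)/(T + t*).
g'(t) = 311·14/(t + 14)². Setting 311·14/(t+14)² = 311t/[(t+14)(25+t)] gives 14(25+t) = t(t+14), so t² = 14×25 = 350.
t* = √350 = 18.71 min.

18.71 min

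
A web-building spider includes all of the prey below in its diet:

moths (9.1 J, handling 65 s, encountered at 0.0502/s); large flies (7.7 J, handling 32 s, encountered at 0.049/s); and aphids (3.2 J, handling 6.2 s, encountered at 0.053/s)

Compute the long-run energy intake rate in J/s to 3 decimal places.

R = (0.0502×9.1 + 0.049×7.7 + 0.053×3.2) / (1 + 0.0502×65 + 0.049×32 + 0.053×6.2) = 1.004/6.16 = 0.163 J/s.

0.163 J/s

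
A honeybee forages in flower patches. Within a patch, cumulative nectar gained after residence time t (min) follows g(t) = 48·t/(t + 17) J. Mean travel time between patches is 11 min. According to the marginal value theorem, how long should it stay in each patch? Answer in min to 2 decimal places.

13.67 min

By the marginal value theorem, leave when the instantaneous gain rate g'(t) equals the habitat-wide average g(t)/(T + t).
g'(t) = 48·17/(t + 17)². Setting 48·17/(t+17)² = 48t/[(t+17)(11+t)] gives 17(11+t) = t(t+17), so t² = 17×11 = 187.
t* = √187 = 13.67 min.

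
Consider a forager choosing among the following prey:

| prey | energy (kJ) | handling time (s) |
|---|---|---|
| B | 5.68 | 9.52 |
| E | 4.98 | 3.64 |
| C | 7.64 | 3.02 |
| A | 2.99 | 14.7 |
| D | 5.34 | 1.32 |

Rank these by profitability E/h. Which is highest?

Profitability E/h (kJ/s): B = 5.68/9.52 = 0.597, E = 4.98/3.64 = 1.37, C = 7.64/3.02 = 2.53, A = 2.99/14.7 = 0.203, D = 5.34/1.32 = 4.05.
Ranked: D > C > E > B > A.

D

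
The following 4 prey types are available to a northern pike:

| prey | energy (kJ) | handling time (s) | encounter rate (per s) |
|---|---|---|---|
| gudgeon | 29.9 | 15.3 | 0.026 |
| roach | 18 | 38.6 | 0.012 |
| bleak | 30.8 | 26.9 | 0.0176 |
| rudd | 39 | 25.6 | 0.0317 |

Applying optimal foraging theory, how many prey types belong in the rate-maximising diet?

3

Profitabilities (E/h, kJ/s): gudgeon 1.95, rudd 1.52, bleak 1.14, roach 0.466. Add prey in this order while the next type's profitability exceeds the intake rate on those already taken.
Rate on top 1: 0.5562. rudd: 1.52 > 0.5562 → include.
Rate on top 2: 0.9115. bleak: 1.14 > 0.9115 → include.
Rate on top 3: 0.9527. roach: 0.466 < 0.9527 → exclude; stop.
Optimal diet: gudgeon, rudd, bleak — 3 of 4 types.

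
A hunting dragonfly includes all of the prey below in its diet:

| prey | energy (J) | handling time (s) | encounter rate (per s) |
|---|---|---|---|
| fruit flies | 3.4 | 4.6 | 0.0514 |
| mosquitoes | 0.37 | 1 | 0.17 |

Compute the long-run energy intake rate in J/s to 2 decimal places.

0.17 J/s

R = (0.0514×3.4 + 0.17×0.37) / (1 + 0.0514×4.6 + 0.17×1) = 0.2377/1.406 = 0.169 J/s.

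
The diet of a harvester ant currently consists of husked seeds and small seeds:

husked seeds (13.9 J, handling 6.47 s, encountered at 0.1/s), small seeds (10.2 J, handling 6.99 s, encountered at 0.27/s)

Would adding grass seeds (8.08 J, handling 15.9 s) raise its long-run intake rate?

No

Intake rate on the current diet: R = (0.1×13.9 + 0.27×10.2) / (1 + 0.1×6.47 + 0.27×6.99) = 4.144/3.534 = 1.173 J/s.
grass seeds: E/h = 8.08/15.9 = 0.5082 J/s.
0.5082 < 1.173, so adding grass seeds would lower the average — exclude it.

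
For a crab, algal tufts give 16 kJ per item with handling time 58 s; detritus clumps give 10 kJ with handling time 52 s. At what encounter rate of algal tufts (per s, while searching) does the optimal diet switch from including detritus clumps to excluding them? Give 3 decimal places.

0.040 per s

The zero-one rule: include detritus clumps iff E₂/h₂ > λE₁/(1+λh₁). Equality gives the switch point.
λE₁h₂ = E₂ + λE₂h₁ ⇒ λ = E₂/(E₁h₂ − E₂h₁) = 10/(832 − 580) = 0.03968 per s.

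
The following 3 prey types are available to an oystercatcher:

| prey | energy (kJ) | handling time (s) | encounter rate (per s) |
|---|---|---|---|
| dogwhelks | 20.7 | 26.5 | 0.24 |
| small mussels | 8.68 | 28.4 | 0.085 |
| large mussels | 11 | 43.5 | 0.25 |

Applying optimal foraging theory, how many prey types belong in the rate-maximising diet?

Rank by E/h (kJ/s): dogwhelks 0.781, small mussels 0.306, large mussels 0.253. Include each in turn until the next type's E/h falls below the running intake rate.
Rate on top 1: 0.675. small mussels: 0.306 < 0.675 → exclude; stop.
Optimal diet: dogwhelks — 1 of 3 types.

1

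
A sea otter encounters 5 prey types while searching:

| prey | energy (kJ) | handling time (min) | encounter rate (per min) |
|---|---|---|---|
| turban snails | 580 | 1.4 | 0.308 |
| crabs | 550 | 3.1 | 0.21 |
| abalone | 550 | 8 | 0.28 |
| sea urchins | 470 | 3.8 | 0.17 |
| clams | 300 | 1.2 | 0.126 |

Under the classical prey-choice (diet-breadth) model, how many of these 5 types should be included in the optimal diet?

3

Profitabilities (E/h, kJ/min): turban snails 414, clams 250, crabs 177, sea urchins 124, abalone 68.8. Add prey in this order while the next type's profitability exceeds the intake rate on those already taken.
Rate on top 1: 124.8. clams: 250 > 124.8 → include.
Rate on top 2: 136.8. crabs: 177 > 136.8 → include.
Rate on top 3: 148.6. sea urchins: 124 < 148.6 → exclude; stop.
Optimal diet: turban snails, clams, crabs — 3 of 5 types.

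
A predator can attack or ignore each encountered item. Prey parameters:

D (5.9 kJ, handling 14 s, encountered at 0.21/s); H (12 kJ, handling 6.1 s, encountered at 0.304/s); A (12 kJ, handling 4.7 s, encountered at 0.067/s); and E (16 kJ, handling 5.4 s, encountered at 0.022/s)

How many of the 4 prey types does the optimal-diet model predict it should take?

3

E/h in descending order: E 2.96, A 2.55, H 1.97, D 0.421 kJ/s. The optimal diet is the largest prefix of this list for which every included type satisfies E_i/h_i > R on the types above it.
Rate on top 1: 0.3146. A: 2.55 > 0.3146 → include.
Rate on top 2: 0.8063. H: 1.97 > 0.8063 → include.
Rate on top 3: 1.461. D: 0.421 < 1.461 → exclude; stop.
Optimal diet: E, A, H — 3 of 4 types.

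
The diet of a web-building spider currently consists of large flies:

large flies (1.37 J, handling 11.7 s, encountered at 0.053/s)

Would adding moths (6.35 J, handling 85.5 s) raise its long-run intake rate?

Intake rate on the current diet: R = (0.053×1.37) / (1 + 0.053×11.7) = 0.07261/1.62 = 0.04482 J/s.
moths: E/h = 6.35/85.5 = 0.07427 J/s.
0.07427 > 0.04482, so adding moths raises the average — include it.

Yes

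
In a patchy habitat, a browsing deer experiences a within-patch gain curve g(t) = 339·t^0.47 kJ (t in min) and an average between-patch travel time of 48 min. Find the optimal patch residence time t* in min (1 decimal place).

42.6 min

Optimal t* satisfies g'(t*) = g(t*)/(T + t*).
g'(t) = 0.47·339·t^-0.53. Setting 0.47·339·t^-0.53 = 339·t^0.47/(48+t) gives 0.47(48+t) = t, so 0.53·t = 0.47×48.
t* = 0.47×48/0.53 = 42.57 min.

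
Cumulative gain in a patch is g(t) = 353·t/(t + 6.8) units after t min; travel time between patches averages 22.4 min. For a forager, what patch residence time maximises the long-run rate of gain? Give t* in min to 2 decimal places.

By the marginal value theorem, leave when the instantaneous gain rate g'(t) equals the habitat-wide average g(t)/(T + t).
g'(t) = 353·6.8/(t + 6.8)². Setting 353·6.8/(t+6.8)² = 353t/[(t+6.8)(22.4+t)] gives 6.8(22.4+t) = t(t+6.8), so t² = 6.8×22.4 = 152.3.
t* = √152.3 = 12.34 min.

12.34 min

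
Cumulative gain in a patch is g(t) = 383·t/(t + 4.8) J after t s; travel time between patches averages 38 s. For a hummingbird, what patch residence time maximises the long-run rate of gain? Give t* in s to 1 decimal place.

13.5 s

By the marginal value theorem, leave when the instantaneous gain rate g'(t) equals the habitat-wide average g(t)/(T + t).
g'(t) = 383·4.8/(t + 4.8)². Setting 383·4.8/(t+4.8)² = 383t/[(t+4.8)(38+t)] gives 4.8(38+t) = t(t+4.8), so t² = 4.8×38 = 182.4.
t* = √182.4 = 13.51 s.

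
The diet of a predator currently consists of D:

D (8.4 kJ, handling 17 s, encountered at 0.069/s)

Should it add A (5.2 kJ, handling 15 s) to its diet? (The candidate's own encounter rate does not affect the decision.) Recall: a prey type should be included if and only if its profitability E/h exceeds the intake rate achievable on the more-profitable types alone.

Yes

On D alone, R = ΣλE/(1+Σλh) = 0.5796/2.173 = 0.2667 kJ/s.
Profitability of A: 5.2/15 = 0.3467 kJ/s.
Since 0.3467 > R, including A increases the long-run rate.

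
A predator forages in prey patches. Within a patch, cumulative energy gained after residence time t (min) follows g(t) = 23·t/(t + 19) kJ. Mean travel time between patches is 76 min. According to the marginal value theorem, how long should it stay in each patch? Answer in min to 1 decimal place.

38.0 min

By the marginal value theorem, leave when the instantaneous gain rate g'(t) equals the habitat-wide average g(t)/(T + t).
g'(t) = 23·19/(t + 19)². Setting 23·19/(t+19)² = 23t/[(t+19)(76+t)] gives 19(76+t) = t(t+19), so t² = 19×76 = 1444.
t* = √1444 = 38 min.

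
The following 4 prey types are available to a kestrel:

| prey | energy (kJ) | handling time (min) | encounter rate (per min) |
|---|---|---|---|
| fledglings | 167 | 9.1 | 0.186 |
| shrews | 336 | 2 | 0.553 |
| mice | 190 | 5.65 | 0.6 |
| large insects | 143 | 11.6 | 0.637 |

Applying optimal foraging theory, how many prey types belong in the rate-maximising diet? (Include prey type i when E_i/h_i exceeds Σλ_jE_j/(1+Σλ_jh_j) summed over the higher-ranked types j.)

1

E/h in descending order: shrews 168, mice 33.6, fledglings 18.4, large insects 12.3 kJ/min. The optimal diet is the largest prefix of this list for which every included type satisfies E_i/h_i > R on the types above it.
Rate on top 1: 88.23. mice: 33.6 < 88.23 → exclude; stop.
Optimal diet: shrews — 1 of 4 types.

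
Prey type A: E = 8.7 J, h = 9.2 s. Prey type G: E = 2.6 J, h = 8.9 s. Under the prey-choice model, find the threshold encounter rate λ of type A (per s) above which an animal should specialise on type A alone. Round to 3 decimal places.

0.049 per s

Drop type G once their profitability E₂/h₂ falls below the rate achievable on type A alone: E₂/h₂ = λE₁/(1 + λh₁).
Solve for λ: λE₁h₂ = E₂(1 + λh₁) → λ(E₁h₂ − E₂h₁) = E₂ → λ = E₂/(E₁h₂ − E₂h₁).
λ = 2.6/(8.7×8.9 − 2.6×9.2) = 2.6/53.51 = 0.04859 per s.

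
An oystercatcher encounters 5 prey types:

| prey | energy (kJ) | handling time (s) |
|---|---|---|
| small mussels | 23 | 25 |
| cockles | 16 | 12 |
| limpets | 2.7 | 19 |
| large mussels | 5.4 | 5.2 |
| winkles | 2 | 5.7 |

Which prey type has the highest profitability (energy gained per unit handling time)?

Profitability E/h (kJ/s): small mussels = 23/25 = 0.92, cockles = 16/12 = 1.33, limpets = 2.7/19 = 0.142, large mussels = 5.4/5.2 = 1.04, winkles = 2/5.7 = 0.351.
Ranked: cockles > large mussels > small mussels > winkles > limpets.

cockles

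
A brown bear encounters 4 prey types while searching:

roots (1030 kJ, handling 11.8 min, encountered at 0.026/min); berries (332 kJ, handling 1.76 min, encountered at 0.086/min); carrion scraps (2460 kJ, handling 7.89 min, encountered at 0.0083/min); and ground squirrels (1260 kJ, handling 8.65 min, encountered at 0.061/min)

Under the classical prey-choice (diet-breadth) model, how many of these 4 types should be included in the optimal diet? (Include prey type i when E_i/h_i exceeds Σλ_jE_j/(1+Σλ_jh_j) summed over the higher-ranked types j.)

E/h in descending order: carrion scraps 312, berries 189, ground squirrels 146, roots 87.3 kJ/min. The optimal diet is the largest prefix of this list for which every included type satisfies E_i/h_i > R on the types above it.
Rate on top 1: 19.16. berries: 189 > 19.16 → include.
Rate on top 2: 40.24. ground squirrels: 146 > 40.24 → include.
Rate on top 3: 72.13. roots: 87.3 > 72.13 → include.
Optimal diet: carrion scraps, berries, ground squirrels, roots — 4 of 4 types.

4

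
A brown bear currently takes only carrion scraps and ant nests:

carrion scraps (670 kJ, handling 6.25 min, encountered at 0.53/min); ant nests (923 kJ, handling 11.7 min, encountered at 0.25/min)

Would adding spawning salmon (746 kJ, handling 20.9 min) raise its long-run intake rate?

Intake rate on the current diet: R = (0.53×670 + 0.25×923) / (1 + 0.53×6.25 + 0.25×11.7) = 585.9/7.237 = 80.95 kJ/min.
Profitability of spawning salmon: 746/20.9 = 35.69 kJ/min.
35.69 < 80.95, so adding spawning salmon would lower the average — exclude it.

No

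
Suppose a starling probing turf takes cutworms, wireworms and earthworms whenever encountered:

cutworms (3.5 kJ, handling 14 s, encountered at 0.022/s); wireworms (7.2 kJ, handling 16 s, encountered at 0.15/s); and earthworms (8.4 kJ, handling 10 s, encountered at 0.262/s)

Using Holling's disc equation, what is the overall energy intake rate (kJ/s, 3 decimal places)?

0.531 kJ/s

R = Σλ_iE_i / (1 + Σλ_ih_i)
Numerator: 0.022×3.5 + 0.15×7.2 + 0.262×8.4 = 3.358
Denominator: 1 + 0.022×14 + 0.15×16 + 0.262×10 = 6.328
R = 3.358/6.328 = 0.5306 kJ/s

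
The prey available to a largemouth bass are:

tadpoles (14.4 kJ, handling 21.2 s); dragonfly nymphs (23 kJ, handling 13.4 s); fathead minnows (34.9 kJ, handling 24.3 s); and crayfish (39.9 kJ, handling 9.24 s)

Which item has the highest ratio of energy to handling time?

crayfish

Profitability E/h (kJ/s): tadpoles = 14.4/21.2 = 0.679, dragonfly nymphs = 23/13.4 = 1.72, fathead minnows = 34.9/24.3 = 1.44, crayfish = 39.9/9.24 = 4.32.
Ranked: crayfish > dragonfly nymphs > fathead minnows > tadpoles.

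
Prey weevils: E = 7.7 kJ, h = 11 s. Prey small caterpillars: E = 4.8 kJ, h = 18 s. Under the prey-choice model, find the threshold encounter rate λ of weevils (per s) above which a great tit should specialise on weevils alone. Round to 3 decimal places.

0.056 per s

The zero-one rule: include small caterpillars iff E₂/h₂ > λE₁/(1+λh₁). Equality gives the switch point.
λE₁h₂ = E₂ + λE₂h₁ ⇒ λ = E₂/(E₁h₂ − E₂h₁) = 4.8/(138.6 − 52.8) = 0.05594 per s.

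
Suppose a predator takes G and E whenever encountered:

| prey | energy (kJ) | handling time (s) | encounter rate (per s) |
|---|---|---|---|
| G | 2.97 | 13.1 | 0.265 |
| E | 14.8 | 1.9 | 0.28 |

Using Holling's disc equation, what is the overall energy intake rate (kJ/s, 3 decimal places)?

0.986 kJ/s

R = (0.265×2.97 + 0.28×14.8) / (1 + 0.265×13.1 + 0.28×1.9) = 4.931/5.004 = 0.9855 kJ/s.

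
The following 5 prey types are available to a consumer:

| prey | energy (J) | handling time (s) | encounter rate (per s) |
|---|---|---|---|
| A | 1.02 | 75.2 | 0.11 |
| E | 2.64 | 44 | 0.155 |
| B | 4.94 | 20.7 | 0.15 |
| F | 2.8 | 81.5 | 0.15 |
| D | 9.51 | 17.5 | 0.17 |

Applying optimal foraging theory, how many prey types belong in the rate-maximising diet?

1

Profitabilities (E/h, J/s): D 0.543, B 0.239, E 0.06, F 0.0344, A 0.0136. Add prey in this order while the next type's profitability exceeds the intake rate on those already taken.
Rate on top 1: 0.4067. B: 0.239 < 0.4067 → exclude; stop.
Optimal diet: D — 1 of 5 types.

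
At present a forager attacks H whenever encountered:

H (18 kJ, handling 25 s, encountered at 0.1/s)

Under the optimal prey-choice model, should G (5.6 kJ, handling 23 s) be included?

On H alone, R = ΣλE/(1+Σλh) = 1.8/3.5 = 0.5143 kJ/s.
Profitability of G: 5.6/23 = 0.2435 kJ/s.
0.2435 < 0.5143, so adding G would lower the average — exclude it.

No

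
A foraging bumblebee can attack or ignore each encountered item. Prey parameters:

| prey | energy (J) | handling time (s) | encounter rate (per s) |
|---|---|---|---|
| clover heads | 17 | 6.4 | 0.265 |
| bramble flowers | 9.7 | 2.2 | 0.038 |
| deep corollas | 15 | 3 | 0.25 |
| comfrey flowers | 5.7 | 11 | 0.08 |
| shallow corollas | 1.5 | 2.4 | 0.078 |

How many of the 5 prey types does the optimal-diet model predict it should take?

3

E/h in descending order: deep corollas 5, bramble flowers 4.41, clover heads 2.66, shallow corollas 0.625, comfrey flowers 0.518 J/s. The optimal diet is the largest prefix of this list for which every included type satisfies E_i/h_i > R on the types above it.
Rate on top 1: 2.143. bramble flowers: 4.41 > 2.143 → include.
Rate on top 2: 2.246. clover heads: 2.66 > 2.246 → include.
Rate on top 3: 2.443. shallow corollas: 0.625 < 2.443 → exclude; stop.
Optimal diet: deep corollas, bramble flowers, clover heads — 3 of 5 types.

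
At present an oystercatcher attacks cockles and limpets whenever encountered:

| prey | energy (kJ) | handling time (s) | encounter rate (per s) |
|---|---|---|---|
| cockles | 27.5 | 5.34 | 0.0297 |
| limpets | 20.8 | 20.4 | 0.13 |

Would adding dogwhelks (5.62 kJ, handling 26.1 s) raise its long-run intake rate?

No

Current rate: (0.0297×27.5 + 0.13×20.8)/(1 + 0.0297×5.34 + 0.13×20.4) = 0.9239 kJ/s.
Profitability of dogwhelks: 5.62/26.1 = 0.2153 kJ/s.
0.2153 < 0.9239, so adding dogwhelks would lower the average — exclude it.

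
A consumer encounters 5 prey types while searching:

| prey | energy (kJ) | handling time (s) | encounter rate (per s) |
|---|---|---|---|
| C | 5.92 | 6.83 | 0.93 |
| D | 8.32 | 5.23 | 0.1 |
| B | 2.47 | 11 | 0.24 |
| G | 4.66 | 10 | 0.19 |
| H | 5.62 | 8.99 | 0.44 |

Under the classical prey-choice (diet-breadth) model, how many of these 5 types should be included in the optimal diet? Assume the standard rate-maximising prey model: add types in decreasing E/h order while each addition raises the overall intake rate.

Rank by E/h (kJ/s): D 1.59, C 0.867, H 0.625, G 0.466, B 0.225. Include each in turn until the next type's E/h falls below the running intake rate.
Rate on top 1: 0.5463. C: 0.867 > 0.5463 → include.
Rate on top 2: 0.8048. H: 0.625 < 0.8048 → exclude; stop.
Optimal diet: D, C — 2 of 5 types.

2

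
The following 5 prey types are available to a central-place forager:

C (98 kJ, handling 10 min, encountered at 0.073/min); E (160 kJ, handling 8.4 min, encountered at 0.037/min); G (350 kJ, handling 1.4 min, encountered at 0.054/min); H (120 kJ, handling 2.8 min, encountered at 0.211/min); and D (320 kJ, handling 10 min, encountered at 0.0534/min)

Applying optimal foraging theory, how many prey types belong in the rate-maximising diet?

Profitabilities (E/h, kJ/min): G 250, H 42.9, D 32, E 19, C 9.8. Add prey in this order while the next type's profitability exceeds the intake rate on those already taken.
Rate on top 1: 17.57. H: 42.9 > 17.57 → include.
Rate on top 2: 26.54. D: 32 > 26.54 → include.
Rate on top 3: 27.86. E: 19 < 27.86 → exclude; stop.
Optimal diet: G, H, D — 3 of 5 types.

3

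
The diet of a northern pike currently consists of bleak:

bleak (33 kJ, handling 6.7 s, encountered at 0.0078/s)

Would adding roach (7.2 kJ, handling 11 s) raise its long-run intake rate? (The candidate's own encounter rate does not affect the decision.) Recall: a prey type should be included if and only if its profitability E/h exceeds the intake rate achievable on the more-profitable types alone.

Current rate: (0.0078×33)/(1 + 0.0078×6.7) = 0.2446 kJ/s.
roach: E/h = 7.2/11 = 0.6545 kJ/s.
Since 0.6545 > R, including roach increases the long-run rate.

Yes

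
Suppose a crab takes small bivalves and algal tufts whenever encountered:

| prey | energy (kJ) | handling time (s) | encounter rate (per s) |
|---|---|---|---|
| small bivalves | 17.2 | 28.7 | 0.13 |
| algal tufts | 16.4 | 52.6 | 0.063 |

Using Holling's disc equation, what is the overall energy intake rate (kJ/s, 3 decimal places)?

0.406 kJ/s

R = Σλ_iE_i / (1 + Σλ_ih_i)
Numerator: 0.13×17.2 + 0.063×16.4 = 3.269
Denominator: 1 + 0.13×28.7 + 0.063×52.6 = 8.045
R = 3.269/8.045 = 0.4064 kJ/s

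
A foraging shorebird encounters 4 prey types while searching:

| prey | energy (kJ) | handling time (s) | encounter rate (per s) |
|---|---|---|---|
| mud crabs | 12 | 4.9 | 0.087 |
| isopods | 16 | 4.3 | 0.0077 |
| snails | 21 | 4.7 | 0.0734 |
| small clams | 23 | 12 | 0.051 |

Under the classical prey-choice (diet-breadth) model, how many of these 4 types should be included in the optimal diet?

Rank by E/h (kJ/s): snails 4.47, isopods 3.72, mud crabs 2.45, small clams 1.92. Include each in turn until the next type's E/h falls below the running intake rate.
Rate on top 1: 1.146. isopods: 3.72 > 1.146 → include.
Rate on top 2: 1.208. mud crabs: 2.45 > 1.208 → include.
Rate on top 3: 1.501. small clams: 1.92 > 1.501 → include.
Optimal diet: snails, isopods, mud crabs, small clams — 4 of 4 types.

4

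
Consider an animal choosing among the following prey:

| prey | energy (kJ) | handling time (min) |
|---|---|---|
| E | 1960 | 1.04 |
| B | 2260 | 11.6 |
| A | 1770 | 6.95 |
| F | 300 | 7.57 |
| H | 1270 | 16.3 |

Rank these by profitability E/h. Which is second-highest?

Profitability E/h (kJ/min): E = 1960/1.04 = 1.88e+03, B = 2260/11.6 = 195, A = 1770/6.95 = 255, F = 300/7.57 = 39.6, H = 1270/16.3 = 77.9.
Ranked: E > A > B > H > F.

A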